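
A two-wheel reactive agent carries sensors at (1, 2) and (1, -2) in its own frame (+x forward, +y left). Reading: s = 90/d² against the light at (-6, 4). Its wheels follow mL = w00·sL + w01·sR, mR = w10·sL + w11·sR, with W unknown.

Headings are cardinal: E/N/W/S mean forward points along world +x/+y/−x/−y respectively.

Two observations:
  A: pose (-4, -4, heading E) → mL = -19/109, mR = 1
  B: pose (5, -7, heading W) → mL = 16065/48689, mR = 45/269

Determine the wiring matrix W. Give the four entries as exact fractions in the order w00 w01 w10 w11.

obs A: pose=(-4,-4,E) → sL=2, sR=90/109, mL=-19/109, mR=1
obs B: pose=(5,-7,W) → sL=90/269, sR=90/181, mL=16065/48689, mR=45/269
sensor matrix S = [[2, 90/109], [90/269, 90/181]]; det S = 3811680/5307101
solve [mL_A; mL_B] = S·[w00; w01] and [mR_A; mR_B] = S·[w10; w11]:
  w00 = -1/2, w01 = 1, w10 = 1/2, w11 = 0

-1/2 1 1/2 0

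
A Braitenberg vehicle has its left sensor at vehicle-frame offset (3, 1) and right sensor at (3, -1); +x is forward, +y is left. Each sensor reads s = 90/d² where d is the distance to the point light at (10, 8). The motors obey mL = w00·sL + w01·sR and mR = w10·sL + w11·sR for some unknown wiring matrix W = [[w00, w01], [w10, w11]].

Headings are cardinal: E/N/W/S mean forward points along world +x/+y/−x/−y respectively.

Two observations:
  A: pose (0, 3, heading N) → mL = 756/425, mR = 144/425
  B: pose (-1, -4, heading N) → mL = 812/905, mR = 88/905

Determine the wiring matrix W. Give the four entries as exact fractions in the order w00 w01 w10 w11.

obs A: pose=(0,3,N) → sL=18/25, sR=18/17, mL=756/425, mR=144/425
obs B: pose=(-1,-4,N) → sL=2/5, sR=90/181, mL=812/905, mR=88/905
sensor matrix S = [[18/25, 18/17], [2/5, 90/181]]; det S = -1008/15385
solve [mL_A; mL_B] = S·[w00; w01] and [mR_A; mR_B] = S·[w10; w11]:
  w00 = 1, w01 = 1, w10 = -1, w11 = 1

1 1 -1 1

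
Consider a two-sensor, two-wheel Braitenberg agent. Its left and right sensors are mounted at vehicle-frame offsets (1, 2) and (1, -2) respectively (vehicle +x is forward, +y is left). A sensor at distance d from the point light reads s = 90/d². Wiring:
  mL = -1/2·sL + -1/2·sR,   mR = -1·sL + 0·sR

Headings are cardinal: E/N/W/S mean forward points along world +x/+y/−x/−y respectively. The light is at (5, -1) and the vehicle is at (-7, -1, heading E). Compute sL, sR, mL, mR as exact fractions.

left sensor world pos  = (-6, 1); dL² = 125
right sensor world pos = (-6, -3); dR² = 125
sL = 90/125 = 18/25
sR = 90/125 = 18/25
mL = -1/2·sL + -1/2·sR = -18/25
mR = -1·sL + 0·sR = -18/25

18/25 18/25 -18/25 -18/25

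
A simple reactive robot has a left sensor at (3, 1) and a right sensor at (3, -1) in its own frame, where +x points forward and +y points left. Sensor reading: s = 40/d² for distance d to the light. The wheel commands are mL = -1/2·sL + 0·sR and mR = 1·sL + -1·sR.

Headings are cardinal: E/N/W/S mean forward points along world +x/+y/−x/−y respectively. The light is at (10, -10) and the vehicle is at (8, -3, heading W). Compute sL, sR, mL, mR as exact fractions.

40/61 40/89 -20/61 1120/5429

left sensor world pos  = (5, -4); dL² = 61
right sensor world pos = (5, -2); dR² = 89
sL = 40/61 = 40/61
sR = 40/89 = 40/89
mL = -1/2·sL + 0·sR = -20/61
mR = 1·sL + -1·sR = 1120/5429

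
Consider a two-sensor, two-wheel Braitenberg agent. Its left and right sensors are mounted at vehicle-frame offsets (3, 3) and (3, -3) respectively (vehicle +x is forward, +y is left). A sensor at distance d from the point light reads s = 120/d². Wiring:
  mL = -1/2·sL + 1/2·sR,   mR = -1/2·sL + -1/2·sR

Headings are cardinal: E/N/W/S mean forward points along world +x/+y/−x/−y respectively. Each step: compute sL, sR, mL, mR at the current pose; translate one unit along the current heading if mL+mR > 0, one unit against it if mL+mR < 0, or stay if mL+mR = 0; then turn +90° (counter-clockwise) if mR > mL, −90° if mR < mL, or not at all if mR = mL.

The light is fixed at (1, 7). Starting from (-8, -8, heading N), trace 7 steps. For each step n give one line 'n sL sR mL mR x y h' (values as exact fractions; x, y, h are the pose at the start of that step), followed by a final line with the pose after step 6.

0 5/12 2/3 1/8 -13/24 -8 -8 N
1 24/41 120/397 -2304/16277 -7224/16277 -8 -9 E
2 12/41 12/53 -72/2173 -564/2173 -9 -9 S
3 120/493 120/313 10800/154309 -48360/154309 -9 -8 W
4 5/12 2/3 1/8 -13/24 -8 -8 N
5 24/41 120/397 -2304/16277 -7224/16277 -8 -9 E
6 12/41 12/53 -72/2173 -564/2173 -9 -9 S
final -9 -8 W

n=0: pose=(-8,-8,N); sL=5/12, sR=2/3; mL=1/8, mR=-13/24; mL+mR=-5/12 → advance -1; mR−mL=-2/3 → turn -1·90°
n=1: pose=(-8,-9,E); sL=24/41, sR=120/397; mL=-2304/16277, mR=-7224/16277; mL+mR=-24/41 → advance -1; mR−mL=-120/397 → turn -1·90°
n=2: pose=(-9,-9,S); sL=12/41, sR=12/53; mL=-72/2173, mR=-564/2173; mL+mR=-12/41 → advance -1; mR−mL=-12/53 → turn -1·90°
n=3: pose=(-9,-8,W); sL=120/493, sR=120/313; mL=10800/154309, mR=-48360/154309; mL+mR=-120/493 → advance -1; mR−mL=-120/313 → turn -1·90°
n=4: pose=(-8,-8,N); sL=5/12, sR=2/3; mL=1/8, mR=-13/24; mL+mR=-5/12 → advance -1; mR−mL=-2/3 → turn -1·90°
n=5: pose=(-8,-9,E); sL=24/41, sR=120/397; mL=-2304/16277, mR=-7224/16277; mL+mR=-24/41 → advance -1; mR−mL=-120/397 → turn -1·90°
n=6: pose=(-9,-9,S); sL=12/41, sR=12/53; mL=-72/2173, mR=-564/2173; mL+mR=-12/41 → advance -1; mR−mL=-12/53 → turn -1·90°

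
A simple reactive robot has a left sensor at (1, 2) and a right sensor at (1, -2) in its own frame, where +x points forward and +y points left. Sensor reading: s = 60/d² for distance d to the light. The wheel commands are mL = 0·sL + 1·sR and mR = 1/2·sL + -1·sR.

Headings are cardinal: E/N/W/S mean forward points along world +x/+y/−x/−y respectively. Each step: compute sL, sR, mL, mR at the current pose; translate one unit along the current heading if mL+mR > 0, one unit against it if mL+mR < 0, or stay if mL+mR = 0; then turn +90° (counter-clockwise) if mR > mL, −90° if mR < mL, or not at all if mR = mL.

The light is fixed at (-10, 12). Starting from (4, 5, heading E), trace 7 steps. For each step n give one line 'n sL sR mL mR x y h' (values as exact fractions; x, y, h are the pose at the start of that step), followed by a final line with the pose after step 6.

0 6/25 10/51 10/51 -97/1275 4 5 E
1 60/353 60/233 60/233 -14190/82249 5 5 S
2 15/74 15/58 15/58 -675/4292 5 4 W
3 60/193 12/61 12/61 -486/11773 4 4 N
4 6/25 10/51 10/51 -97/1275 4 5 E
5 60/353 60/233 60/233 -14190/82249 5 5 S
6 15/74 15/58 15/58 -675/4292 5 4 W
final 4 4 N

n=0: pose=(4,5,E); sL=6/25, sR=10/51; mL=10/51, mR=-97/1275; mL+mR=3/25 → advance +1; mR−mL=-347/1275 → turn -1·90°
n=1: pose=(5,5,S); sL=60/353, sR=60/233; mL=60/233, mR=-14190/82249; mL+mR=30/353 → advance +1; mR−mL=-35370/82249 → turn -1·90°
n=2: pose=(5,4,W); sL=15/74, sR=15/58; mL=15/58, mR=-675/4292; mL+mR=15/148 → advance +1; mR−mL=-1785/4292 → turn -1·90°
n=3: pose=(4,4,N); sL=60/193, sR=12/61; mL=12/61, mR=-486/11773; mL+mR=30/193 → advance +1; mR−mL=-2802/11773 → turn -1·90°
n=4: pose=(4,5,E); sL=6/25, sR=10/51; mL=10/51, mR=-97/1275; mL+mR=3/25 → advance +1; mR−mL=-347/1275 → turn -1·90°
n=5: pose=(5,5,S); sL=60/353, sR=60/233; mL=60/233, mR=-14190/82249; mL+mR=30/353 → advance +1; mR−mL=-35370/82249 → turn -1·90°
n=6: pose=(5,4,W); sL=15/74, sR=15/58; mL=15/58, mR=-675/4292; mL+mR=15/148 → advance +1; mR−mL=-1785/4292 → turn -1·90°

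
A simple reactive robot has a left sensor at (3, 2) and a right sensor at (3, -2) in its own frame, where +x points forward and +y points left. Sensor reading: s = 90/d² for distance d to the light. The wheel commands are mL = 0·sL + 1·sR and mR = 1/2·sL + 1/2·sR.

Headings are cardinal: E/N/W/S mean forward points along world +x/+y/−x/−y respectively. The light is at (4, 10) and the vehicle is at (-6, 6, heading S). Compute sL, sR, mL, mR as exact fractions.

left sensor world pos  = (-4, 3); dL² = 113
right sensor world pos = (-8, 3); dR² = 193
sL = 90/113 = 90/113
sR = 90/193 = 90/193
mL = 0·sL + 1·sR = 90/193
mR = 1/2·sL + 1/2·sR = 13770/21809

90/113 90/193 90/193 13770/21809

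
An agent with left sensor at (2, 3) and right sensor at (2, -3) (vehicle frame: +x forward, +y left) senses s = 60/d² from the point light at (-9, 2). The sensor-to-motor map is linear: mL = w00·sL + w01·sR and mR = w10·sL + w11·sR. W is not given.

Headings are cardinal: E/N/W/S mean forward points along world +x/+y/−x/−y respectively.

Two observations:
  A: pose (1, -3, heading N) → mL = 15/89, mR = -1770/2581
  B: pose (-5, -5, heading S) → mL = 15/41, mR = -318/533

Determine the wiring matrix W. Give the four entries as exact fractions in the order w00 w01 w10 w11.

0 1/2 -1/2 -1/2

obs A: pose=(1,-3,N) → sL=30/29, sR=30/89, mL=15/89, mR=-1770/2581
obs B: pose=(-5,-5,S) → sL=6/13, sR=30/41, mL=15/41, mR=-318/533
sensor matrix S = [[30/29, 30/89], [6/13, 30/41]]; det S = 827280/1375673
solve [mL_A; mL_B] = S·[w00; w01] and [mR_A; mR_B] = S·[w10; w11]:
  w00 = 0, w01 = 1/2, w10 = -1/2, w11 = -1/2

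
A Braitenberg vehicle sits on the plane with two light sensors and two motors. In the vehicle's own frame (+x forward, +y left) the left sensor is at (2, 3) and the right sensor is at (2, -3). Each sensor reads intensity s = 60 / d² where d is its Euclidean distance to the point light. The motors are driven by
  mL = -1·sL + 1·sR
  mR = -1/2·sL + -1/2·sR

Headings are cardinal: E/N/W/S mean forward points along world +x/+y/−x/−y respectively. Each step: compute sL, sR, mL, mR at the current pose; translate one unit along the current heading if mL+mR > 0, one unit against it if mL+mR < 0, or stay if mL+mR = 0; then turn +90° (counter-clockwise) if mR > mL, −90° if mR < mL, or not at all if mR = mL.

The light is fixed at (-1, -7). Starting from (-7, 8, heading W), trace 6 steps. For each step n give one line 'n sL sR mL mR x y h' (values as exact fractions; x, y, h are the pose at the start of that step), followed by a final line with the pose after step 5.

0 15/52 15/97 -675/5044 -2235/10088 -7 8 W
1 60/353 60/293 3600/103429 -19380/103429 -6 8 N
2 30/149 6/13 504/1937 -642/1937 -6 7 E
3 20/51 4/15 -32/255 -28/85 -7 7 S
4 15/52 15/97 -675/5044 -2235/10088 -7 8 W
5 60/353 60/293 3600/103429 -19380/103429 -6 8 N
final -6 7 E

n=0: pose=(-7,8,W); sL=15/52, sR=15/97; mL=-675/5044, mR=-2235/10088; mL+mR=-3585/10088 → advance -1; mR−mL=-885/10088 → turn -1·90°
n=1: pose=(-6,8,N); sL=60/353, sR=60/293; mL=3600/103429, mR=-19380/103429; mL+mR=-15780/103429 → advance -1; mR−mL=-22980/103429 → turn -1·90°
n=2: pose=(-6,7,E); sL=30/149, sR=6/13; mL=504/1937, mR=-642/1937; mL+mR=-138/1937 → advance -1; mR−mL=-1146/1937 → turn -1·90°
n=3: pose=(-7,7,S); sL=20/51, sR=4/15; mL=-32/255, mR=-28/85; mL+mR=-116/255 → advance -1; mR−mL=-52/255 → turn -1·90°
n=4: pose=(-7,8,W); sL=15/52, sR=15/97; mL=-675/5044, mR=-2235/10088; mL+mR=-3585/10088 → advance -1; mR−mL=-885/10088 → turn -1·90°
n=5: pose=(-6,8,N); sL=60/353, sR=60/293; mL=3600/103429, mR=-19380/103429; mL+mR=-15780/103429 → advance -1; mR−mL=-22980/103429 → turn -1·90°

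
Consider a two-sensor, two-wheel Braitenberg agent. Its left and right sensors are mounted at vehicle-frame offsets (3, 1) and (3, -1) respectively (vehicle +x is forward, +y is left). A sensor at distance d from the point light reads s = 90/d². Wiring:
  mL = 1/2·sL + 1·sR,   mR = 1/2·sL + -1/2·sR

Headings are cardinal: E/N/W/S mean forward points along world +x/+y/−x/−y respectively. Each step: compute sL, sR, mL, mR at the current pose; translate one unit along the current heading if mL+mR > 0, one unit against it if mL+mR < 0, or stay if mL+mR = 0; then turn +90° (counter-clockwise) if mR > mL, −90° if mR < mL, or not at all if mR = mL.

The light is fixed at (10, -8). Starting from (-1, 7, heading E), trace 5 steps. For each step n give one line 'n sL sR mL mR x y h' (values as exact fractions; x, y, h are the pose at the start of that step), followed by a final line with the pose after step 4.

0 9/32 9/26 405/832 -27/832 -1 7 E
1 2/5 18/53 143/265 8/265 0 7 S
2 45/169 45/197 24075/66586 630/33293 0 6 W
3 90/433 90/389 56475/168437 -1980/168437 -1 6 N
4 9/32 9/26 405/832 -27/832 -1 7 E
final 0 7 S

n=0: pose=(-1,7,E); sL=9/32, sR=9/26; mL=405/832, mR=-27/832; mL+mR=189/416 → advance +1; mR−mL=-27/52 → turn -1·90°
n=1: pose=(0,7,S); sL=2/5, sR=18/53; mL=143/265, mR=8/265; mL+mR=151/265 → advance +1; mR−mL=-27/53 → turn -1·90°
n=2: pose=(0,6,W); sL=45/169, sR=45/197; mL=24075/66586, mR=630/33293; mL+mR=25335/66586 → advance +1; mR−mL=-135/394 → turn -1·90°
n=3: pose=(-1,6,N); sL=90/433, sR=90/389; mL=56475/168437, mR=-1980/168437; mL+mR=54495/168437 → advance +1; mR−mL=-135/389 → turn -1·90°
n=4: pose=(-1,7,E); sL=9/32, sR=9/26; mL=405/832, mR=-27/832; mL+mR=189/416 → advance +1; mR−mL=-27/52 → turn -1·90°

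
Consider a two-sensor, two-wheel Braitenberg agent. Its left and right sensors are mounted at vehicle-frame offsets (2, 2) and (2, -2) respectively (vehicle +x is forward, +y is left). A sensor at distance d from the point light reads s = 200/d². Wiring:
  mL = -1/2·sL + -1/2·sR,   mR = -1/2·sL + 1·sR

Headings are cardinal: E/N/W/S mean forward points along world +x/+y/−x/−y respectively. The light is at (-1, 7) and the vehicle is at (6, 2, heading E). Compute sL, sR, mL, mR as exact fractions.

20/9 20/13 -220/117 50/117

left sensor world pos  = (8, 4); dL² = 90
right sensor world pos = (8, 0); dR² = 130
sL = 200/90 = 20/9
sR = 200/130 = 20/13
mL = -1/2·sL + -1/2·sR = -220/117
mR = -1/2·sL + 1·sR = 50/117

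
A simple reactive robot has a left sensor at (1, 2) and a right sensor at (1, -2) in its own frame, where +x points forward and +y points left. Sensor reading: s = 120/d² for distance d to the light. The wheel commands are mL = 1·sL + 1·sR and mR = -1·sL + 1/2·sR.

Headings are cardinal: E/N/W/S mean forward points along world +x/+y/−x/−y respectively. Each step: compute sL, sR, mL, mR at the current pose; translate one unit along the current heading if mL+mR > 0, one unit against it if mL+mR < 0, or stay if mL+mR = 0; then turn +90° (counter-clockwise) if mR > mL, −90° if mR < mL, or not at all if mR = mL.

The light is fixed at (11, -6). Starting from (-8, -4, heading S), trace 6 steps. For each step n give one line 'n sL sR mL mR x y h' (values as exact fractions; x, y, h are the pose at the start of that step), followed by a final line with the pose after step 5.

0 12/29 60/221 4392/6409 -1782/6409 -8 -4 S
1 120/401 120/409 97200/164009 -25020/164009 -8 -5 W
2 15/61 15/41 1530/2501 -315/5002 -9 -5 N
3 120/377 120/361 88560/136097 -20700/136097 -9 -4 E
4 12/29 60/221 4392/6409 -1782/6409 -8 -4 S
5 120/401 120/409 97200/164009 -25020/164009 -8 -5 W
final -9 -5 N

n=0: pose=(-8,-4,S); sL=12/29, sR=60/221; mL=4392/6409, mR=-1782/6409; mL+mR=90/221 → advance +1; mR−mL=-6174/6409 → turn -1·90°
n=1: pose=(-8,-5,W); sL=120/401, sR=120/409; mL=97200/164009, mR=-25020/164009; mL+mR=180/409 → advance +1; mR−mL=-122220/164009 → turn -1·90°
n=2: pose=(-9,-5,N); sL=15/61, sR=15/41; mL=1530/2501, mR=-315/5002; mL+mR=45/82 → advance +1; mR−mL=-3375/5002 → turn -1·90°
n=3: pose=(-9,-4,E); sL=120/377, sR=120/361; mL=88560/136097, mR=-20700/136097; mL+mR=180/361 → advance +1; mR−mL=-109260/136097 → turn -1·90°
n=4: pose=(-8,-4,S); sL=12/29, sR=60/221; mL=4392/6409, mR=-1782/6409; mL+mR=90/221 → advance +1; mR−mL=-6174/6409 → turn -1·90°
n=5: pose=(-8,-5,W); sL=120/401, sR=120/409; mL=97200/164009, mR=-25020/164009; mL+mR=180/409 → advance +1; mR−mL=-122220/164009 → turn -1·90°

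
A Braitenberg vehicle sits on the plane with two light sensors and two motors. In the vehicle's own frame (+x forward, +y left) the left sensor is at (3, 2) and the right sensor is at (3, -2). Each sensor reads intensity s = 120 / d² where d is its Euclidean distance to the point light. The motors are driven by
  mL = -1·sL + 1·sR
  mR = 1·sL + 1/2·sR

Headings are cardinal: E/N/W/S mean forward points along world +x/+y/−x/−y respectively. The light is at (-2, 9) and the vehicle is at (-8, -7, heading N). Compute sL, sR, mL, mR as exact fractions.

left sensor world pos  = (-10, -4); dL² = 233
right sensor world pos = (-6, -4); dR² = 185
sL = 120/233 = 120/233
sR = 120/185 = 24/37
mL = -1·sL + 1·sR = 1152/8621
mR = 1·sL + 1/2·sR = 7236/8621

120/233 24/37 1152/8621 7236/8621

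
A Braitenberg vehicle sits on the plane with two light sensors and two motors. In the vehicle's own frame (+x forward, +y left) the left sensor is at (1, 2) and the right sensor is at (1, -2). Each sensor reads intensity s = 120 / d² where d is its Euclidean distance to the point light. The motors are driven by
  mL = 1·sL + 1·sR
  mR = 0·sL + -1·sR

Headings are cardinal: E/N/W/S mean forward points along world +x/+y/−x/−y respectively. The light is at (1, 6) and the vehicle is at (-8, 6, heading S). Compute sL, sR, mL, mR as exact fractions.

12/5 60/61 1032/305 -60/61

left sensor world pos  = (-6, 5); dL² = 50
right sensor world pos = (-10, 5); dR² = 122
sL = 120/50 = 12/5
sR = 120/122 = 60/61
mL = 1·sL + 1·sR = 1032/305
mR = 0·sL + -1·sR = -60/61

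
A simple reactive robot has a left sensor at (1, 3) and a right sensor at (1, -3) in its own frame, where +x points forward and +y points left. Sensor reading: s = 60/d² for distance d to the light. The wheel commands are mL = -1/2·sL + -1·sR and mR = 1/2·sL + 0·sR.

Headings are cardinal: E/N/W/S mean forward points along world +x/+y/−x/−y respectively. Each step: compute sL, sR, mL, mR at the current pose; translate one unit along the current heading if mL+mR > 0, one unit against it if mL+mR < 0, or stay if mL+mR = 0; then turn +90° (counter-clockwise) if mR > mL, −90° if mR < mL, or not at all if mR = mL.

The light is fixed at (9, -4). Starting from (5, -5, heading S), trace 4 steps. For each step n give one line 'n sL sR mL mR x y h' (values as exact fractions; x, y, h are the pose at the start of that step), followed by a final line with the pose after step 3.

0 12 60/53 -378/53 6 5 -5 S
1 10/3 10/3 -5 5/3 5 -4 E
2 12/13 12 -162/13 6/13 4 -4 N
3 15/13 3/2 -27/13 15/26 4 -5 W
final 5 -5 S

n=0: pose=(5,-5,S); sL=12, sR=60/53; mL=-378/53, mR=6; mL+mR=-60/53 → advance -1; mR−mL=696/53 → turn +1·90°
n=1: pose=(5,-4,E); sL=10/3, sR=10/3; mL=-5, mR=5/3; mL+mR=-10/3 → advance -1; mR−mL=20/3 → turn +1·90°
n=2: pose=(4,-4,N); sL=12/13, sR=12; mL=-162/13, mR=6/13; mL+mR=-12 → advance -1; mR−mL=168/13 → turn +1·90°
n=3: pose=(4,-5,W); sL=15/13, sR=3/2; mL=-27/13, mR=15/26; mL+mR=-3/2 → advance -1; mR−mL=69/26 → turn +1·90°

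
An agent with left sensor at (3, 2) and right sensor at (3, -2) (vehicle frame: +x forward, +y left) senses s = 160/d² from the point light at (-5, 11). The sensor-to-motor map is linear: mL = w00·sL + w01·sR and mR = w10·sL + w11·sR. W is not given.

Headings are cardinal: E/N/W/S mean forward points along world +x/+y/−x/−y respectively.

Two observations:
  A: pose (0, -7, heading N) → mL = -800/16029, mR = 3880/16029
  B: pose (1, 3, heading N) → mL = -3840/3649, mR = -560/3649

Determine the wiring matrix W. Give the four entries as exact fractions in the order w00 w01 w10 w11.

-1/2 1/2 -1/2 1

obs A: pose=(0,-7,N) → sL=80/117, sR=80/137, mL=-800/16029, mR=3880/16029
obs B: pose=(1,3,N) → sL=160/41, sR=160/89, mL=-3840/3649, mR=-560/3649
sensor matrix S = [[80/117, 80/137], [160/41, 160/89]]; det S = -61388800/58489821
solve [mL_A; mL_B] = S·[w00; w01] and [mR_A; mR_B] = S·[w10; w11]:
  w00 = -1/2, w01 = 1/2, w10 = -1/2, w11 = 1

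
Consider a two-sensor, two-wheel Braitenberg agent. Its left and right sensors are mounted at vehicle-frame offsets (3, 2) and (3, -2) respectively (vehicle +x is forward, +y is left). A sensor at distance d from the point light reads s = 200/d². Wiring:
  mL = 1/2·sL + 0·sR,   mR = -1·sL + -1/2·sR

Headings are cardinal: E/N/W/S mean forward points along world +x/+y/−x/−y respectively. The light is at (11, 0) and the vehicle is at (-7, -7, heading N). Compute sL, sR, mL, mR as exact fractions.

left sensor world pos  = (-9, -4); dL² = 416
right sensor world pos = (-5, -4); dR² = 272
sL = 200/416 = 25/52
sR = 200/272 = 25/34
mL = 1/2·sL + 0·sR = 25/104
mR = -1·sL + -1/2·sR = -375/442

25/52 25/34 25/104 -375/442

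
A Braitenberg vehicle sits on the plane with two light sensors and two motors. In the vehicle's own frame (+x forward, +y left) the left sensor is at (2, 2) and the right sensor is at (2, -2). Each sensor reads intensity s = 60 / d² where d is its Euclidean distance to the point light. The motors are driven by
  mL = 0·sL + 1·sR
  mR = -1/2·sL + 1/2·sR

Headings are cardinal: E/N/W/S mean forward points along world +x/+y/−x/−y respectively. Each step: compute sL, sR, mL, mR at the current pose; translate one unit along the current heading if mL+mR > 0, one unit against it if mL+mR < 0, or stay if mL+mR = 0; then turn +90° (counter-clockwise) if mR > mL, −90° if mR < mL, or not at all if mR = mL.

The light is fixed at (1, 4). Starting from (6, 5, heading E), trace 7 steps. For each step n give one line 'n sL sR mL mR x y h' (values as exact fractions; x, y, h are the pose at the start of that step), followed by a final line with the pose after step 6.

n=0: pose=(6,5,E); sL=30/29, sR=6/5; mL=6/5, mR=12/145; mL+mR=186/145 → advance +1; mR−mL=-162/145 → turn -1·90°
n=1: pose=(7,5,S); sL=12/13, sR=60/17; mL=60/17, mR=288/221; mL+mR=1068/221 → advance +1; mR−mL=-492/221 → turn -1·90°
n=2: pose=(7,4,W); sL=3, sR=3; mL=3, mR=0; mL+mR=3 → advance +1; mR−mL=-3 → turn -1·90°
n=3: pose=(6,4,N); sL=60/13, sR=60/53; mL=60/53, mR=-1200/689; mL+mR=-420/689 → advance -1; mR−mL=-1980/689 → turn -1·90°
n=4: pose=(6,3,E); sL=6/5, sR=30/29; mL=30/29, mR=-12/145; mL+mR=138/145 → advance +1; mR−mL=-162/145 → turn -1·90°
n=5: pose=(7,3,S); sL=60/73, sR=12/5; mL=12/5, mR=288/365; mL+mR=1164/365 → advance +1; mR−mL=-588/365 → turn -1·90°
n=6: pose=(7,2,W); sL=15/8, sR=15/4; mL=15/4, mR=15/16; mL+mR=75/16 → advance +1; mR−mL=-45/16 → turn -1·90°

0 30/29 6/5 6/5 12/145 6 5 E
1 12/13 60/17 60/17 288/221 7 5 S
2 3 3 3 0 7 4 W
3 60/13 60/53 60/53 -1200/689 6 4 N
4 6/5 30/29 30/29 -12/145 6 3 E
5 60/73 12/5 12/5 288/365 7 3 S
6 15/8 15/4 15/4 15/16 7 2 W
final 6 2 N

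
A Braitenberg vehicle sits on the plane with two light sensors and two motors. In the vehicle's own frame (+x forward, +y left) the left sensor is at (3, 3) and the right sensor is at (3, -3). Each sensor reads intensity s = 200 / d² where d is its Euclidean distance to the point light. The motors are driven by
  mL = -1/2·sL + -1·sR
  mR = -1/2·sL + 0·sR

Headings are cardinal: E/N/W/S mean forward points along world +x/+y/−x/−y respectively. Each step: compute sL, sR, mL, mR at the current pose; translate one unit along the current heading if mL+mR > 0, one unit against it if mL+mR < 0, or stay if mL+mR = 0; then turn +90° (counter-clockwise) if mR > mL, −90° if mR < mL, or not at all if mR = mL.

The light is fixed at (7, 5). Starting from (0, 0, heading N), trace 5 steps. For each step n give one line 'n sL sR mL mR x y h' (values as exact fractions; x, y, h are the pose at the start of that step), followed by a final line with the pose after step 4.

0 25/13 10 -285/26 -25/26 0 0 N
1 200/181 200/109 -47100/19729 -100/181 0 -1 W
2 20/9 100/81 -190/81 -10/9 1 -1 S
3 200/13 200/73 -9900/949 -100/13 1 0 E
4 25/13 10 -285/26 -25/26 0 0 N
final 0 -1 W

n=0: pose=(0,0,N); sL=25/13, sR=10; mL=-285/26, mR=-25/26; mL+mR=-155/13 → advance -1; mR−mL=10 → turn +1·90°
n=1: pose=(0,-1,W); sL=200/181, sR=200/109; mL=-47100/19729, mR=-100/181; mL+mR=-58000/19729 → advance -1; mR−mL=200/109 → turn +1·90°
n=2: pose=(1,-1,S); sL=20/9, sR=100/81; mL=-190/81, mR=-10/9; mL+mR=-280/81 → advance -1; mR−mL=100/81 → turn +1·90°
n=3: pose=(1,0,E); sL=200/13, sR=200/73; mL=-9900/949, mR=-100/13; mL+mR=-17200/949 → advance -1; mR−mL=200/73 → turn +1·90°
n=4: pose=(0,0,N); sL=25/13, sR=10; mL=-285/26, mR=-25/26; mL+mR=-155/13 → advance -1; mR−mL=10 → turn +1·90°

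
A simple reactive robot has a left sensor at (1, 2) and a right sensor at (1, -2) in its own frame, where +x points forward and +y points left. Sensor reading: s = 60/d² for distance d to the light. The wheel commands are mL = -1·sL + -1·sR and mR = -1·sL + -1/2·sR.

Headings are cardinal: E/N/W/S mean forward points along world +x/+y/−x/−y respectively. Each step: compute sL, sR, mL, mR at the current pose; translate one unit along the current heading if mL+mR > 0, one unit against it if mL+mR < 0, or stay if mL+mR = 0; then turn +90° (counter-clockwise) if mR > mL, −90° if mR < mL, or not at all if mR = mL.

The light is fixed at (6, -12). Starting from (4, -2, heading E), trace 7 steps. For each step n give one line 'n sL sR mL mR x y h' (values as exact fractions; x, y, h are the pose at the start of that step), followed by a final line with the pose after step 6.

0 12/29 12/13 -504/377 -330/377 4 -2 E
1 30/73 30/61 -4020/4453 -2925/4453 3 -2 N
2 12/13 60/137 -2424/1781 -2034/1781 3 -3 W
3 15/16 3/4 -27/16 -21/16 4 -3 S
4 12/29 12/13 -504/377 -330/377 4 -2 E
5 30/73 30/61 -4020/4453 -2925/4453 3 -2 N
6 12/13 60/137 -2424/1781 -2034/1781 3 -3 W
final 4 -3 S

n=0: pose=(4,-2,E); sL=12/29, sR=12/13; mL=-504/377, mR=-330/377; mL+mR=-834/377 → advance -1; mR−mL=6/13 → turn +1·90°
n=1: pose=(3,-2,N); sL=30/73, sR=30/61; mL=-4020/4453, mR=-2925/4453; mL+mR=-6945/4453 → advance -1; mR−mL=15/61 → turn +1·90°
n=2: pose=(3,-3,W); sL=12/13, sR=60/137; mL=-2424/1781, mR=-2034/1781; mL+mR=-4458/1781 → advance -1; mR−mL=30/137 → turn +1·90°
n=3: pose=(4,-3,S); sL=15/16, sR=3/4; mL=-27/16, mR=-21/16; mL+mR=-3 → advance -1; mR−mL=3/8 → turn +1·90°
n=4: pose=(4,-2,E); sL=12/29, sR=12/13; mL=-504/377, mR=-330/377; mL+mR=-834/377 → advance -1; mR−mL=6/13 → turn +1·90°
n=5: pose=(3,-2,N); sL=30/73, sR=30/61; mL=-4020/4453, mR=-2925/4453; mL+mR=-6945/4453 → advance -1; mR−mL=15/61 → turn +1·90°
n=6: pose=(3,-3,W); sL=12/13, sR=60/137; mL=-2424/1781, mR=-2034/1781; mL+mR=-4458/1781 → advance -1; mR−mL=30/137 → turn +1·90°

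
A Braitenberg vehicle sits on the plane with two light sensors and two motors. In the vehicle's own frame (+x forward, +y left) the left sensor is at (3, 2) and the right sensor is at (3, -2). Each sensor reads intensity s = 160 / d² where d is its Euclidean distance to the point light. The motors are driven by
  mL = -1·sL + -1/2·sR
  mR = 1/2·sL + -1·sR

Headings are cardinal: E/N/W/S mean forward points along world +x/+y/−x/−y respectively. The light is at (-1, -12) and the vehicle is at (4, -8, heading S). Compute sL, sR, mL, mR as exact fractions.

left sensor world pos  = (6, -11); dL² = 50
right sensor world pos = (2, -11); dR² = 10
sL = 160/50 = 16/5
sR = 160/10 = 16
mL = -1·sL + -1/2·sR = -56/5
mR = 1/2·sL + -1·sR = -72/5

16/5 16 -56/5 -72/5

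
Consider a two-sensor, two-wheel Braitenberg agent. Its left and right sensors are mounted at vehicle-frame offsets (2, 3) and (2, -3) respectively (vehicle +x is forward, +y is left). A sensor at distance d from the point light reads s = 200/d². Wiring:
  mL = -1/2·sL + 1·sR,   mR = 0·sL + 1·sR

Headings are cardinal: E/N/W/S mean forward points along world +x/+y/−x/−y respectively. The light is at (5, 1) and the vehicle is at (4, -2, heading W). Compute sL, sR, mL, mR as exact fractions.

40/9 200/9 20 200/9

left sensor world pos  = (2, -5); dL² = 45
right sensor world pos = (2, 1); dR² = 9
sL = 200/45 = 40/9
sR = 200/9 = 200/9
mL = -1/2·sL + 1·sR = 20
mR = 0·sL + 1·sR = 200/9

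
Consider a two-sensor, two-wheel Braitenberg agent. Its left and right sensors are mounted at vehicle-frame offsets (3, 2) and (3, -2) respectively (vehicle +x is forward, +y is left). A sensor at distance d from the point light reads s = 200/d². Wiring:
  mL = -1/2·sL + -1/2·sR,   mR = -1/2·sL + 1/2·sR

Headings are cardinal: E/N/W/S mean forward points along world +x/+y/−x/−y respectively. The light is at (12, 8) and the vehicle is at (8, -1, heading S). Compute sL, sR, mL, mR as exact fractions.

50/37 10/9 -410/333 -40/333

left sensor world pos  = (10, -4); dL² = 148
right sensor world pos = (6, -4); dR² = 180
sL = 200/148 = 50/37
sR = 200/180 = 10/9
mL = -1/2·sL + -1/2·sR = -410/333
mR = -1/2·sL + 1/2·sR = -40/333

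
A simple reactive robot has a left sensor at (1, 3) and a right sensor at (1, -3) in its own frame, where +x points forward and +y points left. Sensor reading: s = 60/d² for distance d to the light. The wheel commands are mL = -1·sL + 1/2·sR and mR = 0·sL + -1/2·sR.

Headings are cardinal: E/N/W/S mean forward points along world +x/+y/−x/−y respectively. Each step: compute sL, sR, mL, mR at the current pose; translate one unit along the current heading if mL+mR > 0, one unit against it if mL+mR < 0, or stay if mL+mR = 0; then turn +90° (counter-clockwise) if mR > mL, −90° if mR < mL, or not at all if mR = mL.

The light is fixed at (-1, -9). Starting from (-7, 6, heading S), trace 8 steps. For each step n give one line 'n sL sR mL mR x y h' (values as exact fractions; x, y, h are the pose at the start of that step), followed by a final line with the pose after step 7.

n=0: pose=(-7,6,S); sL=12/41, sR=60/277; mL=-2094/11357, mR=-30/277; mL+mR=-12/41 → advance -1; mR−mL=864/11357 → turn +1·90°
n=1: pose=(-7,7,E); sL=30/193, sR=30/97; mL=-15/18721, mR=-15/97; mL+mR=-30/193 → advance -1; mR−mL=-2880/18721 → turn -1·90°
n=2: pose=(-8,7,S); sL=60/241, sR=12/65; mL=-2454/15665, mR=-6/65; mL+mR=-60/241 → advance -1; mR−mL=1008/15665 → turn +1·90°
n=3: pose=(-8,8,E); sL=15/109, sR=15/58; mL=-105/12644, mR=-15/116; mL+mR=-15/109 → advance -1; mR−mL=-765/6322 → turn -1·90°
n=4: pose=(-9,8,S); sL=60/281, sR=60/377; mL=-14190/105937, mR=-30/377; mL+mR=-60/281 → advance -1; mR−mL=5760/105937 → turn +1·90°
n=5: pose=(-9,9,E); sL=6/49, sR=30/137; mL=-87/6713, mR=-15/137; mL+mR=-6/49 → advance -1; mR−mL=-648/6713 → turn -1·90°
n=6: pose=(-10,9,S); sL=12/65, sR=60/433; mL=-3246/28145, mR=-30/433; mL+mR=-12/65 → advance -1; mR−mL=1296/28145 → turn +1·90°
n=7: pose=(-10,10,E); sL=15/137, sR=3/16; mL=-69/4384, mR=-3/32; mL+mR=-15/137 → advance -1; mR−mL=-171/2192 → turn -1·90°

0 12/41 60/277 -2094/11357 -30/277 -7 6 S
1 30/193 30/97 -15/18721 -15/97 -7 7 E
2 60/241 12/65 -2454/15665 -6/65 -8 7 S
3 15/109 15/58 -105/12644 -15/116 -8 8 E
4 60/281 60/377 -14190/105937 -30/377 -9 8 S
5 6/49 30/137 -87/6713 -15/137 -9 9 E
6 12/65 60/433 -3246/28145 -30/433 -10 9 S
7 15/137 3/16 -69/4384 -3/32 -10 10 E
final -11 10 S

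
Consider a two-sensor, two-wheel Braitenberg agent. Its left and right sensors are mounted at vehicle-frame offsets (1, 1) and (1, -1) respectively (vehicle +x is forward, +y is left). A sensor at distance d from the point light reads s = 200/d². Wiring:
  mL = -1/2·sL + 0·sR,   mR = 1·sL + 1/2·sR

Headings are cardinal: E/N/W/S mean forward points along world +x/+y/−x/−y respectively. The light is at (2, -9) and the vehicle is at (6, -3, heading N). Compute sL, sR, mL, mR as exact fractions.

100/29 100/37 -50/29 5150/1073

left sensor world pos  = (5, -2); dL² = 58
right sensor world pos = (7, -2); dR² = 74
sL = 200/58 = 100/29
sR = 200/74 = 100/37
mL = -1/2·sL + 0·sR = -50/29
mR = 1·sL + 1/2·sR = 5150/1073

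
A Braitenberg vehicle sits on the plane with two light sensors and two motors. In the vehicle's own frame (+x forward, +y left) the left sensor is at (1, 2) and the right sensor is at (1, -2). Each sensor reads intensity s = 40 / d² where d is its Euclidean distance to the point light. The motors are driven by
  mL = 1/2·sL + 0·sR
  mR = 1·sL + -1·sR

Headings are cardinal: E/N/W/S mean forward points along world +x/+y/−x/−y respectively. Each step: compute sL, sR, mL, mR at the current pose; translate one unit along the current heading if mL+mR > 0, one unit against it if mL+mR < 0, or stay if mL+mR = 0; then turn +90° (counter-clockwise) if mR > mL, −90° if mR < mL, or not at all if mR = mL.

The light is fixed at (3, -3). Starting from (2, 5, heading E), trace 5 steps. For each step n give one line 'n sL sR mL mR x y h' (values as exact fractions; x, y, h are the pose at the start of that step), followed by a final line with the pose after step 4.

0 2/5 10/9 1/5 -32/45 2 5 E
1 40/49 8/13 20/49 128/637 1 5 S
2 20/17 4/9 10/17 112/153 1 4 W
3 40/37 40/61 20/37 960/2257 0 4 S
4 5/4 1/2 5/8 3/4 0 3 W
final -1 3 S

n=0: pose=(2,5,E); sL=2/5, sR=10/9; mL=1/5, mR=-32/45; mL+mR=-23/45 → advance -1; mR−mL=-41/45 → turn -1·90°
n=1: pose=(1,5,S); sL=40/49, sR=8/13; mL=20/49, mR=128/637; mL+mR=388/637 → advance +1; mR−mL=-132/637 → turn -1·90°
n=2: pose=(1,4,W); sL=20/17, sR=4/9; mL=10/17, mR=112/153; mL+mR=202/153 → advance +1; mR−mL=22/153 → turn +1·90°
n=3: pose=(0,4,S); sL=40/37, sR=40/61; mL=20/37, mR=960/2257; mL+mR=2180/2257 → advance +1; mR−mL=-260/2257 → turn -1·90°
n=4: pose=(0,3,W); sL=5/4, sR=1/2; mL=5/8, mR=3/4; mL+mR=11/8 → advance +1; mR−mL=1/8 → turn +1·90°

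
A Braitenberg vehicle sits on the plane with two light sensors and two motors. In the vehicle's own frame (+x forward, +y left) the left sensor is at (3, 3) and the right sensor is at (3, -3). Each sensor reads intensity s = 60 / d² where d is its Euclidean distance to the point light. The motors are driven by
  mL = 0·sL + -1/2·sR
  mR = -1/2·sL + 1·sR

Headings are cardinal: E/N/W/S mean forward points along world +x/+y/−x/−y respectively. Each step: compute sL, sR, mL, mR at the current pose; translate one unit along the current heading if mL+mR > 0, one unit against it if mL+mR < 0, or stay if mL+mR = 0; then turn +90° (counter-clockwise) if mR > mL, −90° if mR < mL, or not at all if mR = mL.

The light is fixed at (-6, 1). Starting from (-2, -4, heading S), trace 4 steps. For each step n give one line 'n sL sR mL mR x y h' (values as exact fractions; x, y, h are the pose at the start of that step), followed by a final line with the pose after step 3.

n=0: pose=(-2,-4,S); sL=60/113, sR=12/13; mL=-6/13, mR=966/1469; mL+mR=288/1469 → advance +1; mR−mL=1644/1469 → turn +1·90°
n=1: pose=(-2,-5,E); sL=30/29, sR=6/13; mL=-3/13, mR=-21/377; mL+mR=-108/377 → advance -1; mR−mL=66/377 → turn +1·90°
n=2: pose=(-3,-5,N); sL=20/3, sR=4/3; mL=-2/3, mR=-2; mL+mR=-8/3 → advance -1; mR−mL=-4/3 → turn -1·90°
n=3: pose=(-3,-6,E); sL=15/13, sR=15/34; mL=-15/68, mR=-30/221; mL+mR=-315/884 → advance -1; mR−mL=75/884 → turn +1·90°

0 60/113 12/13 -6/13 966/1469 -2 -4 S
1 30/29 6/13 -3/13 -21/377 -2 -5 E
2 20/3 4/3 -2/3 -2 -3 -5 N
3 15/13 15/34 -15/68 -30/221 -3 -6 E
final -4 -6 N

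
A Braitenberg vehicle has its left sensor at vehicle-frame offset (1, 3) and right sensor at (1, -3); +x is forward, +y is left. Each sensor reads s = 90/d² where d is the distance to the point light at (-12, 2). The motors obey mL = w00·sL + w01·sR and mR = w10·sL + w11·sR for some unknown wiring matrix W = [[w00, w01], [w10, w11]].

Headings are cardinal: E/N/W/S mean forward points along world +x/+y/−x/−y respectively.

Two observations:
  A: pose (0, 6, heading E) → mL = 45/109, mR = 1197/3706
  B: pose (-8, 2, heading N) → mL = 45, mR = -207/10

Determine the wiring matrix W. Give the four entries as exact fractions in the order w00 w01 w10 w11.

1 0 -1/2 1

obs A: pose=(0,6,E) → sL=45/109, sR=9/17, mL=45/109, mR=1197/3706
obs B: pose=(-8,2,N) → sL=45, sR=9/5, mL=45, mR=-207/10
sensor matrix S = [[45/109, 9/17], [45, 9/5]]; det S = -42768/1853
solve [mL_A; mL_B] = S·[w00; w01] and [mR_A; mR_B] = S·[w10; w11]:
  w00 = 1, w01 = 0, w10 = -1/2, w11 = 1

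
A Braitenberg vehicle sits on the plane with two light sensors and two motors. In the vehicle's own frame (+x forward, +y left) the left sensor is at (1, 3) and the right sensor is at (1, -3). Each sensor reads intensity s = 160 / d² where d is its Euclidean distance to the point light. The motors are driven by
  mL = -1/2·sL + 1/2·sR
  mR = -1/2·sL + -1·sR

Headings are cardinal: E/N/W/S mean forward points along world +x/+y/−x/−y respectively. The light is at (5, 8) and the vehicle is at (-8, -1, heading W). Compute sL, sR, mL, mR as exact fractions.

left sensor world pos  = (-9, -4); dL² = 340
right sensor world pos = (-9, 2); dR² = 232
sL = 160/340 = 8/17
sR = 160/232 = 20/29
mL = -1/2·sL + 1/2·sR = 54/493
mR = -1/2·sL + -1·sR = -456/493

8/17 20/29 54/493 -456/493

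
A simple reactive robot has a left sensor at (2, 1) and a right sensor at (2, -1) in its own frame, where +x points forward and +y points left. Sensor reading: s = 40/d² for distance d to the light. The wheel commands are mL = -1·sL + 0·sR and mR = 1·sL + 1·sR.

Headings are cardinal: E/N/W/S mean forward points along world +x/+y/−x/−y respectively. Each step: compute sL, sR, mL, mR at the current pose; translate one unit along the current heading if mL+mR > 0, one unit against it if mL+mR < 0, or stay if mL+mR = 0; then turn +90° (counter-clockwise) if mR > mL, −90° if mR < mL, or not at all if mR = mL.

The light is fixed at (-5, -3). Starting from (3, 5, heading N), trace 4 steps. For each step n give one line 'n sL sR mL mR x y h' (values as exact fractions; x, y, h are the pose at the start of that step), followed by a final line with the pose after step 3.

0 40/149 40/181 -40/149 13200/26969 3 5 N
1 2/5 5/17 -2/5 59/85 3 6 W
2 40/113 8/17 -40/113 1584/1921 2 6 S
3 20/81 4/13 -20/81 584/1053 2 5 E
final 3 5 N

n=0: pose=(3,5,N); sL=40/149, sR=40/181; mL=-40/149, mR=13200/26969; mL+mR=40/181 → advance +1; mR−mL=20440/26969 → turn +1·90°
n=1: pose=(3,6,W); sL=2/5, sR=5/17; mL=-2/5, mR=59/85; mL+mR=5/17 → advance +1; mR−mL=93/85 → turn +1·90°
n=2: pose=(2,6,S); sL=40/113, sR=8/17; mL=-40/113, mR=1584/1921; mL+mR=8/17 → advance +1; mR−mL=2264/1921 → turn +1·90°
n=3: pose=(2,5,E); sL=20/81, sR=4/13; mL=-20/81, mR=584/1053; mL+mR=4/13 → advance +1; mR−mL=844/1053 → turn +1·90°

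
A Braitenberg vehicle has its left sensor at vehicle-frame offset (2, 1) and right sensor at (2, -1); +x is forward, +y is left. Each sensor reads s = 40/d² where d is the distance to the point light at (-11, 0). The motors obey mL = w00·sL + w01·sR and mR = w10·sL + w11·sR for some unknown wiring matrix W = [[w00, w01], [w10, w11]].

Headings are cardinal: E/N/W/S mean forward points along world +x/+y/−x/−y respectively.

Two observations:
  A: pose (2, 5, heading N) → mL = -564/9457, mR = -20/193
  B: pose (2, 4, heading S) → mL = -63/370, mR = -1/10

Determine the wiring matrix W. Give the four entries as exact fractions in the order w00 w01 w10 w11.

1/2 -1 -1/2 0

obs A: pose=(2,5,N) → sL=40/193, sR=8/49, mL=-564/9457, mR=-20/193
obs B: pose=(2,4,S) → sL=1/5, sR=10/37, mL=-63/370, mR=-1/10
sensor matrix S = [[40/193, 8/49], [1/5, 10/37]]; det S = 40872/1749545
solve [mL_A; mL_B] = S·[w00; w01] and [mR_A; mR_B] = S·[w10; w11]:
  w00 = 1/2, w01 = -1, w10 = -1/2, w11 = 0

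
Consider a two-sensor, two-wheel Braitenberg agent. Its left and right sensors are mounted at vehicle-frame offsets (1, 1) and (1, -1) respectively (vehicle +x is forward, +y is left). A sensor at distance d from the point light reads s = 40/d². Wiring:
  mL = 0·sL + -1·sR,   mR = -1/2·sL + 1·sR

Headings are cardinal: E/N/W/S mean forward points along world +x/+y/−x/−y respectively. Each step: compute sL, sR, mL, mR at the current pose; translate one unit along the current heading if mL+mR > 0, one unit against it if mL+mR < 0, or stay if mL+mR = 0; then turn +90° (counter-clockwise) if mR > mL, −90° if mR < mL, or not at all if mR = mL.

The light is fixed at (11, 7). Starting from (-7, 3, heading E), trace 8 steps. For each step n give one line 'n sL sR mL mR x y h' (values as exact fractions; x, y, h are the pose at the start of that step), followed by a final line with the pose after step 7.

n=0: pose=(-7,3,E); sL=20/149, sR=20/157; mL=-20/157, mR=1410/23393; mL+mR=-10/149 → advance -1; mR−mL=4390/23393 → turn +1·90°
n=1: pose=(-8,3,N); sL=40/409, sR=40/333; mL=-40/333, mR=9700/136197; mL+mR=-20/409 → advance -1; mR−mL=26060/136197 → turn +1·90°
n=2: pose=(-8,2,W); sL=10/109, sR=5/52; mL=-5/52, mR=285/5668; mL+mR=-5/109 → advance -1; mR−mL=415/2834 → turn +1·90°
n=3: pose=(-7,2,S); sL=8/65, sR=40/397; mL=-40/397, mR=1012/25805; mL+mR=-4/65 → advance -1; mR−mL=3612/25805 → turn +1·90°
n=4: pose=(-7,3,E); sL=20/149, sR=20/157; mL=-20/157, mR=1410/23393; mL+mR=-10/149 → advance -1; mR−mL=4390/23393 → turn +1·90°
n=5: pose=(-8,3,N); sL=40/409, sR=40/333; mL=-40/333, mR=9700/136197; mL+mR=-20/409 → advance -1; mR−mL=26060/136197 → turn +1·90°
n=6: pose=(-8,2,W); sL=10/109, sR=5/52; mL=-5/52, mR=285/5668; mL+mR=-5/109 → advance -1; mR−mL=415/2834 → turn +1·90°
n=7: pose=(-7,2,S); sL=8/65, sR=40/397; mL=-40/397, mR=1012/25805; mL+mR=-4/65 → advance -1; mR−mL=3612/25805 → turn +1·90°

0 20/149 20/157 -20/157 1410/23393 -7 3 E
1 40/409 40/333 -40/333 9700/136197 -8 3 N
2 10/109 5/52 -5/52 285/5668 -8 2 W
3 8/65 40/397 -40/397 1012/25805 -7 2 S
4 20/149 20/157 -20/157 1410/23393 -7 3 E
5 40/409 40/333 -40/333 9700/136197 -8 3 N
6 10/109 5/52 -5/52 285/5668 -8 2 W
7 8/65 40/397 -40/397 1012/25805 -7 2 S
final -7 3 E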